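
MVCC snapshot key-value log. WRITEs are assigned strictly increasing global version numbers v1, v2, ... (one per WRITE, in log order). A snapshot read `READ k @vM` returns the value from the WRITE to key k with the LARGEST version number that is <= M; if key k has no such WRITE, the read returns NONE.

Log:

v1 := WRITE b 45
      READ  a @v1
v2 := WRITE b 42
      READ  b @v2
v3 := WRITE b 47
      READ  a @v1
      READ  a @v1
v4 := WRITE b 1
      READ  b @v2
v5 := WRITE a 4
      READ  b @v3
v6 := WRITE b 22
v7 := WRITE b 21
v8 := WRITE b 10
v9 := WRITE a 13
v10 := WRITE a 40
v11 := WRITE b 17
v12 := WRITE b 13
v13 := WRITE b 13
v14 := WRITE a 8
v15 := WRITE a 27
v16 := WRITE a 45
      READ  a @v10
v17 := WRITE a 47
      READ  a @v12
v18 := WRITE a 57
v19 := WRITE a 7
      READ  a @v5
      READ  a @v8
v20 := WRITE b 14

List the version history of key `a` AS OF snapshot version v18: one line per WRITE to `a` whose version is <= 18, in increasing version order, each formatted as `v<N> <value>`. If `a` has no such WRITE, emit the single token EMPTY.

Scan writes for key=a with version <= 18:
  v1 WRITE b 45 -> skip
  v2 WRITE b 42 -> skip
  v3 WRITE b 47 -> skip
  v4 WRITE b 1 -> skip
  v5 WRITE a 4 -> keep
  v6 WRITE b 22 -> skip
  v7 WRITE b 21 -> skip
  v8 WRITE b 10 -> skip
  v9 WRITE a 13 -> keep
  v10 WRITE a 40 -> keep
  v11 WRITE b 17 -> skip
  v12 WRITE b 13 -> skip
  v13 WRITE b 13 -> skip
  v14 WRITE a 8 -> keep
  v15 WRITE a 27 -> keep
  v16 WRITE a 45 -> keep
  v17 WRITE a 47 -> keep
  v18 WRITE a 57 -> keep
  v19 WRITE a 7 -> drop (> snap)
  v20 WRITE b 14 -> skip
Collected: [(5, 4), (9, 13), (10, 40), (14, 8), (15, 27), (16, 45), (17, 47), (18, 57)]

Answer: v5 4
v9 13
v10 40
v14 8
v15 27
v16 45
v17 47
v18 57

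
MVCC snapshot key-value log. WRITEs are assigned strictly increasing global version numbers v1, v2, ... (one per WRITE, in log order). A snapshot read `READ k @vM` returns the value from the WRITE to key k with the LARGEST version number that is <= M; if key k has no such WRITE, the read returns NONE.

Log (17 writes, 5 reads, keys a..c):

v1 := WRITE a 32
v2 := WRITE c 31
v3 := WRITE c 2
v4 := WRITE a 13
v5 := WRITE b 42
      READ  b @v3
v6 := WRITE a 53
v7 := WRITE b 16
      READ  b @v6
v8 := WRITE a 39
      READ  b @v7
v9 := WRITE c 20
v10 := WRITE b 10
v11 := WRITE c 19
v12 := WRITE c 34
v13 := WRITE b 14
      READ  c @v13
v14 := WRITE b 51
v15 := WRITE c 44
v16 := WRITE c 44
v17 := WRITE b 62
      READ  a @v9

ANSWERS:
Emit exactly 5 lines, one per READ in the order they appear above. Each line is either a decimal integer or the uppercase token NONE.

v1: WRITE a=32  (a history now [(1, 32)])
v2: WRITE c=31  (c history now [(2, 31)])
v3: WRITE c=2  (c history now [(2, 31), (3, 2)])
v4: WRITE a=13  (a history now [(1, 32), (4, 13)])
v5: WRITE b=42  (b history now [(5, 42)])
READ b @v3: history=[(5, 42)] -> no version <= 3 -> NONE
v6: WRITE a=53  (a history now [(1, 32), (4, 13), (6, 53)])
v7: WRITE b=16  (b history now [(5, 42), (7, 16)])
READ b @v6: history=[(5, 42), (7, 16)] -> pick v5 -> 42
v8: WRITE a=39  (a history now [(1, 32), (4, 13), (6, 53), (8, 39)])
READ b @v7: history=[(5, 42), (7, 16)] -> pick v7 -> 16
v9: WRITE c=20  (c history now [(2, 31), (3, 2), (9, 20)])
v10: WRITE b=10  (b history now [(5, 42), (7, 16), (10, 10)])
v11: WRITE c=19  (c history now [(2, 31), (3, 2), (9, 20), (11, 19)])
v12: WRITE c=34  (c history now [(2, 31), (3, 2), (9, 20), (11, 19), (12, 34)])
v13: WRITE b=14  (b history now [(5, 42), (7, 16), (10, 10), (13, 14)])
READ c @v13: history=[(2, 31), (3, 2), (9, 20), (11, 19), (12, 34)] -> pick v12 -> 34
v14: WRITE b=51  (b history now [(5, 42), (7, 16), (10, 10), (13, 14), (14, 51)])
v15: WRITE c=44  (c history now [(2, 31), (3, 2), (9, 20), (11, 19), (12, 34), (15, 44)])
v16: WRITE c=44  (c history now [(2, 31), (3, 2), (9, 20), (11, 19), (12, 34), (15, 44), (16, 44)])
v17: WRITE b=62  (b history now [(5, 42), (7, 16), (10, 10), (13, 14), (14, 51), (17, 62)])
READ a @v9: history=[(1, 32), (4, 13), (6, 53), (8, 39)] -> pick v8 -> 39

Answer: NONE
42
16
34
39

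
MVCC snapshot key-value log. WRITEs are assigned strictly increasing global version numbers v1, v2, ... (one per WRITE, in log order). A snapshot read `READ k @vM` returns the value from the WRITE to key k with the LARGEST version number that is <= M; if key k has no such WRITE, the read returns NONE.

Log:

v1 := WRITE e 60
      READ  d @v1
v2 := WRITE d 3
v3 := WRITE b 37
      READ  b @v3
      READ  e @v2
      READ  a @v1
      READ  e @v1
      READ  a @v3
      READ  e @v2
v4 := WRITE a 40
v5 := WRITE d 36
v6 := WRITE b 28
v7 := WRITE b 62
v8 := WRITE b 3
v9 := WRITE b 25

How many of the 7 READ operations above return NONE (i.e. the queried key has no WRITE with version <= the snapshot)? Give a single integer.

v1: WRITE e=60  (e history now [(1, 60)])
READ d @v1: history=[] -> no version <= 1 -> NONE
v2: WRITE d=3  (d history now [(2, 3)])
v3: WRITE b=37  (b history now [(3, 37)])
READ b @v3: history=[(3, 37)] -> pick v3 -> 37
READ e @v2: history=[(1, 60)] -> pick v1 -> 60
READ a @v1: history=[] -> no version <= 1 -> NONE
READ e @v1: history=[(1, 60)] -> pick v1 -> 60
READ a @v3: history=[] -> no version <= 3 -> NONE
READ e @v2: history=[(1, 60)] -> pick v1 -> 60
v4: WRITE a=40  (a history now [(4, 40)])
v5: WRITE d=36  (d history now [(2, 3), (5, 36)])
v6: WRITE b=28  (b history now [(3, 37), (6, 28)])
v7: WRITE b=62  (b history now [(3, 37), (6, 28), (7, 62)])
v8: WRITE b=3  (b history now [(3, 37), (6, 28), (7, 62), (8, 3)])
v9: WRITE b=25  (b history now [(3, 37), (6, 28), (7, 62), (8, 3), (9, 25)])
Read results in order: ['NONE', '37', '60', 'NONE', '60', 'NONE', '60']
NONE count = 3

Answer: 3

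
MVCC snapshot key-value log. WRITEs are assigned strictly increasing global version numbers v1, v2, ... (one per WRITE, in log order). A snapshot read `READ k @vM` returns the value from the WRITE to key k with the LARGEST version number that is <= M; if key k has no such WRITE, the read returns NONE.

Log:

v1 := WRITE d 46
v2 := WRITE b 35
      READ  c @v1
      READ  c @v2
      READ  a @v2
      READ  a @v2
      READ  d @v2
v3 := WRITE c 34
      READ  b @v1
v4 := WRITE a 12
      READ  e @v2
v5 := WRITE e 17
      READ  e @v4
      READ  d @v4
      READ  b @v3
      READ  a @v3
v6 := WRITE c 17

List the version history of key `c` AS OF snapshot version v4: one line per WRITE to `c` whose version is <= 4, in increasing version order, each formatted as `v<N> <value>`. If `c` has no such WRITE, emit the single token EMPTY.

Scan writes for key=c with version <= 4:
  v1 WRITE d 46 -> skip
  v2 WRITE b 35 -> skip
  v3 WRITE c 34 -> keep
  v4 WRITE a 12 -> skip
  v5 WRITE e 17 -> skip
  v6 WRITE c 17 -> drop (> snap)
Collected: [(3, 34)]

Answer: v3 34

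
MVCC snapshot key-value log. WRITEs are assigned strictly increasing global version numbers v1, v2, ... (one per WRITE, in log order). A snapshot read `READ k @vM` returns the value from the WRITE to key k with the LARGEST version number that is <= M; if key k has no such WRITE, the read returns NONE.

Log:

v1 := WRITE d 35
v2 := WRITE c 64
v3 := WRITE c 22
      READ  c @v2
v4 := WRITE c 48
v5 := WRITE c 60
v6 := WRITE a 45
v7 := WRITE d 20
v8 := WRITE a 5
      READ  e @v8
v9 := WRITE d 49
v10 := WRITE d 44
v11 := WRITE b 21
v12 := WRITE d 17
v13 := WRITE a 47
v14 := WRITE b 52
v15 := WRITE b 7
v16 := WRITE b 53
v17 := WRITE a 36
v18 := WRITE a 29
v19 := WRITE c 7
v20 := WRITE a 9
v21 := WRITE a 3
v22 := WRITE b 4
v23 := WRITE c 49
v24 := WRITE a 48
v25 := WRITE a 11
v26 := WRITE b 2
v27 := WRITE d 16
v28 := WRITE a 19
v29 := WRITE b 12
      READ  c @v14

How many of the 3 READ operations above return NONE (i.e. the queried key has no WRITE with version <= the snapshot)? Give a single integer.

Answer: 1

Derivation:
v1: WRITE d=35  (d history now [(1, 35)])
v2: WRITE c=64  (c history now [(2, 64)])
v3: WRITE c=22  (c history now [(2, 64), (3, 22)])
READ c @v2: history=[(2, 64), (3, 22)] -> pick v2 -> 64
v4: WRITE c=48  (c history now [(2, 64), (3, 22), (4, 48)])
v5: WRITE c=60  (c history now [(2, 64), (3, 22), (4, 48), (5, 60)])
v6: WRITE a=45  (a history now [(6, 45)])
v7: WRITE d=20  (d history now [(1, 35), (7, 20)])
v8: WRITE a=5  (a history now [(6, 45), (8, 5)])
READ e @v8: history=[] -> no version <= 8 -> NONE
v9: WRITE d=49  (d history now [(1, 35), (7, 20), (9, 49)])
v10: WRITE d=44  (d history now [(1, 35), (7, 20), (9, 49), (10, 44)])
v11: WRITE b=21  (b history now [(11, 21)])
v12: WRITE d=17  (d history now [(1, 35), (7, 20), (9, 49), (10, 44), (12, 17)])
v13: WRITE a=47  (a history now [(6, 45), (8, 5), (13, 47)])
v14: WRITE b=52  (b history now [(11, 21), (14, 52)])
v15: WRITE b=7  (b history now [(11, 21), (14, 52), (15, 7)])
v16: WRITE b=53  (b history now [(11, 21), (14, 52), (15, 7), (16, 53)])
v17: WRITE a=36  (a history now [(6, 45), (8, 5), (13, 47), (17, 36)])
v18: WRITE a=29  (a history now [(6, 45), (8, 5), (13, 47), (17, 36), (18, 29)])
v19: WRITE c=7  (c history now [(2, 64), (3, 22), (4, 48), (5, 60), (19, 7)])
v20: WRITE a=9  (a history now [(6, 45), (8, 5), (13, 47), (17, 36), (18, 29), (20, 9)])
v21: WRITE a=3  (a history now [(6, 45), (8, 5), (13, 47), (17, 36), (18, 29), (20, 9), (21, 3)])
v22: WRITE b=4  (b history now [(11, 21), (14, 52), (15, 7), (16, 53), (22, 4)])
v23: WRITE c=49  (c history now [(2, 64), (3, 22), (4, 48), (5, 60), (19, 7), (23, 49)])
v24: WRITE a=48  (a history now [(6, 45), (8, 5), (13, 47), (17, 36), (18, 29), (20, 9), (21, 3), (24, 48)])
v25: WRITE a=11  (a history now [(6, 45), (8, 5), (13, 47), (17, 36), (18, 29), (20, 9), (21, 3), (24, 48), (25, 11)])
v26: WRITE b=2  (b history now [(11, 21), (14, 52), (15, 7), (16, 53), (22, 4), (26, 2)])
v27: WRITE d=16  (d history now [(1, 35), (7, 20), (9, 49), (10, 44), (12, 17), (27, 16)])
v28: WRITE a=19  (a history now [(6, 45), (8, 5), (13, 47), (17, 36), (18, 29), (20, 9), (21, 3), (24, 48), (25, 11), (28, 19)])
v29: WRITE b=12  (b history now [(11, 21), (14, 52), (15, 7), (16, 53), (22, 4), (26, 2), (29, 12)])
READ c @v14: history=[(2, 64), (3, 22), (4, 48), (5, 60), (19, 7), (23, 49)] -> pick v5 -> 60
Read results in order: ['64', 'NONE', '60']
NONE count = 1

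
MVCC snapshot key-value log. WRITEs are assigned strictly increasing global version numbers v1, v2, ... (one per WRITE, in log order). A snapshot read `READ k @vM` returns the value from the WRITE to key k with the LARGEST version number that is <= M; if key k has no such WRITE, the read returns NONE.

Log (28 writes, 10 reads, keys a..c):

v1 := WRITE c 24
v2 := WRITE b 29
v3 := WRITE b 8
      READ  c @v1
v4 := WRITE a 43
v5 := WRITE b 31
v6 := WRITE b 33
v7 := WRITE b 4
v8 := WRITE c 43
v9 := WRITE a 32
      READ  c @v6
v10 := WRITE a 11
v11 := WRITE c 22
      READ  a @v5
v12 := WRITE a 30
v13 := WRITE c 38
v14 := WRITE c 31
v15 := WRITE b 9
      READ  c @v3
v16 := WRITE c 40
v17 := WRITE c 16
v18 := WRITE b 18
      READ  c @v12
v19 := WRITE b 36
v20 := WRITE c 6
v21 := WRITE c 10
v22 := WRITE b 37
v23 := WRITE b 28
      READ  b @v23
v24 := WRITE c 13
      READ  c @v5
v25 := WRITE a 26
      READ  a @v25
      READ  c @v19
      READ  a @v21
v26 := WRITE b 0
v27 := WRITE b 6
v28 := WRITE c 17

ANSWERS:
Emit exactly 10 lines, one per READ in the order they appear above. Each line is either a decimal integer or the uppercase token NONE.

Answer: 24
24
43
24
22
28
24
26
16
30

Derivation:
v1: WRITE c=24  (c history now [(1, 24)])
v2: WRITE b=29  (b history now [(2, 29)])
v3: WRITE b=8  (b history now [(2, 29), (3, 8)])
READ c @v1: history=[(1, 24)] -> pick v1 -> 24
v4: WRITE a=43  (a history now [(4, 43)])
v5: WRITE b=31  (b history now [(2, 29), (3, 8), (5, 31)])
v6: WRITE b=33  (b history now [(2, 29), (3, 8), (5, 31), (6, 33)])
v7: WRITE b=4  (b history now [(2, 29), (3, 8), (5, 31), (6, 33), (7, 4)])
v8: WRITE c=43  (c history now [(1, 24), (8, 43)])
v9: WRITE a=32  (a history now [(4, 43), (9, 32)])
READ c @v6: history=[(1, 24), (8, 43)] -> pick v1 -> 24
v10: WRITE a=11  (a history now [(4, 43), (9, 32), (10, 11)])
v11: WRITE c=22  (c history now [(1, 24), (8, 43), (11, 22)])
READ a @v5: history=[(4, 43), (9, 32), (10, 11)] -> pick v4 -> 43
v12: WRITE a=30  (a history now [(4, 43), (9, 32), (10, 11), (12, 30)])
v13: WRITE c=38  (c history now [(1, 24), (8, 43), (11, 22), (13, 38)])
v14: WRITE c=31  (c history now [(1, 24), (8, 43), (11, 22), (13, 38), (14, 31)])
v15: WRITE b=9  (b history now [(2, 29), (3, 8), (5, 31), (6, 33), (7, 4), (15, 9)])
READ c @v3: history=[(1, 24), (8, 43), (11, 22), (13, 38), (14, 31)] -> pick v1 -> 24
v16: WRITE c=40  (c history now [(1, 24), (8, 43), (11, 22), (13, 38), (14, 31), (16, 40)])
v17: WRITE c=16  (c history now [(1, 24), (8, 43), (11, 22), (13, 38), (14, 31), (16, 40), (17, 16)])
v18: WRITE b=18  (b history now [(2, 29), (3, 8), (5, 31), (6, 33), (7, 4), (15, 9), (18, 18)])
READ c @v12: history=[(1, 24), (8, 43), (11, 22), (13, 38), (14, 31), (16, 40), (17, 16)] -> pick v11 -> 22
v19: WRITE b=36  (b history now [(2, 29), (3, 8), (5, 31), (6, 33), (7, 4), (15, 9), (18, 18), (19, 36)])
v20: WRITE c=6  (c history now [(1, 24), (8, 43), (11, 22), (13, 38), (14, 31), (16, 40), (17, 16), (20, 6)])
v21: WRITE c=10  (c history now [(1, 24), (8, 43), (11, 22), (13, 38), (14, 31), (16, 40), (17, 16), (20, 6), (21, 10)])
v22: WRITE b=37  (b history now [(2, 29), (3, 8), (5, 31), (6, 33), (7, 4), (15, 9), (18, 18), (19, 36), (22, 37)])
v23: WRITE b=28  (b history now [(2, 29), (3, 8), (5, 31), (6, 33), (7, 4), (15, 9), (18, 18), (19, 36), (22, 37), (23, 28)])
READ b @v23: history=[(2, 29), (3, 8), (5, 31), (6, 33), (7, 4), (15, 9), (18, 18), (19, 36), (22, 37), (23, 28)] -> pick v23 -> 28
v24: WRITE c=13  (c history now [(1, 24), (8, 43), (11, 22), (13, 38), (14, 31), (16, 40), (17, 16), (20, 6), (21, 10), (24, 13)])
READ c @v5: history=[(1, 24), (8, 43), (11, 22), (13, 38), (14, 31), (16, 40), (17, 16), (20, 6), (21, 10), (24, 13)] -> pick v1 -> 24
v25: WRITE a=26  (a history now [(4, 43), (9, 32), (10, 11), (12, 30), (25, 26)])
READ a @v25: history=[(4, 43), (9, 32), (10, 11), (12, 30), (25, 26)] -> pick v25 -> 26
READ c @v19: history=[(1, 24), (8, 43), (11, 22), (13, 38), (14, 31), (16, 40), (17, 16), (20, 6), (21, 10), (24, 13)] -> pick v17 -> 16
READ a @v21: history=[(4, 43), (9, 32), (10, 11), (12, 30), (25, 26)] -> pick v12 -> 30
v26: WRITE b=0  (b history now [(2, 29), (3, 8), (5, 31), (6, 33), (7, 4), (15, 9), (18, 18), (19, 36), (22, 37), (23, 28), (26, 0)])
v27: WRITE b=6  (b history now [(2, 29), (3, 8), (5, 31), (6, 33), (7, 4), (15, 9), (18, 18), (19, 36), (22, 37), (23, 28), (26, 0), (27, 6)])
v28: WRITE c=17  (c history now [(1, 24), (8, 43), (11, 22), (13, 38), (14, 31), (16, 40), (17, 16), (20, 6), (21, 10), (24, 13), (28, 17)])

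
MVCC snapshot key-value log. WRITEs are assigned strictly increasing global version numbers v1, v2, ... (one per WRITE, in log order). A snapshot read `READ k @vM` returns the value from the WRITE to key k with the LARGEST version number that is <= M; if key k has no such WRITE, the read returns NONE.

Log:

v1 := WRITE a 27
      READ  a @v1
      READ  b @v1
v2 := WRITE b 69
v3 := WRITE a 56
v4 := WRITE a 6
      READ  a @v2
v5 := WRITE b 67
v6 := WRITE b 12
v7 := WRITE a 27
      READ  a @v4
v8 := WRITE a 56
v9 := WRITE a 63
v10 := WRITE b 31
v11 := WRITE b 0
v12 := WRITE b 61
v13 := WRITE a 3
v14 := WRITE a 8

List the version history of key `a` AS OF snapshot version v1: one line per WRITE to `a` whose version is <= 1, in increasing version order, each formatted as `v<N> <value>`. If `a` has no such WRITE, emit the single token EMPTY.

Scan writes for key=a with version <= 1:
  v1 WRITE a 27 -> keep
  v2 WRITE b 69 -> skip
  v3 WRITE a 56 -> drop (> snap)
  v4 WRITE a 6 -> drop (> snap)
  v5 WRITE b 67 -> skip
  v6 WRITE b 12 -> skip
  v7 WRITE a 27 -> drop (> snap)
  v8 WRITE a 56 -> drop (> snap)
  v9 WRITE a 63 -> drop (> snap)
  v10 WRITE b 31 -> skip
  v11 WRITE b 0 -> skip
  v12 WRITE b 61 -> skip
  v13 WRITE a 3 -> drop (> snap)
  v14 WRITE a 8 -> drop (> snap)
Collected: [(1, 27)]

Answer: v1 27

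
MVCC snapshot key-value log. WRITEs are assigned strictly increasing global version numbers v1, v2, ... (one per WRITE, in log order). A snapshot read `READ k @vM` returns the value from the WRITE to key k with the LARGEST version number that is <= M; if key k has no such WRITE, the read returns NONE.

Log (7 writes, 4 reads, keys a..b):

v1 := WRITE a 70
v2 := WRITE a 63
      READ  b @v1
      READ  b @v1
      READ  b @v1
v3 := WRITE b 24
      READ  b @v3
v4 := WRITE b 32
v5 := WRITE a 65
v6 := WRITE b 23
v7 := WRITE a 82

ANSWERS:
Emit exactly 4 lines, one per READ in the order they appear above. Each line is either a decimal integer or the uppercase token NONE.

v1: WRITE a=70  (a history now [(1, 70)])
v2: WRITE a=63  (a history now [(1, 70), (2, 63)])
READ b @v1: history=[] -> no version <= 1 -> NONE
READ b @v1: history=[] -> no version <= 1 -> NONE
READ b @v1: history=[] -> no version <= 1 -> NONE
v3: WRITE b=24  (b history now [(3, 24)])
READ b @v3: history=[(3, 24)] -> pick v3 -> 24
v4: WRITE b=32  (b history now [(3, 24), (4, 32)])
v5: WRITE a=65  (a history now [(1, 70), (2, 63), (5, 65)])
v6: WRITE b=23  (b history now [(3, 24), (4, 32), (6, 23)])
v7: WRITE a=82  (a history now [(1, 70), (2, 63), (5, 65), (7, 82)])

Answer: NONE
NONE
NONE
24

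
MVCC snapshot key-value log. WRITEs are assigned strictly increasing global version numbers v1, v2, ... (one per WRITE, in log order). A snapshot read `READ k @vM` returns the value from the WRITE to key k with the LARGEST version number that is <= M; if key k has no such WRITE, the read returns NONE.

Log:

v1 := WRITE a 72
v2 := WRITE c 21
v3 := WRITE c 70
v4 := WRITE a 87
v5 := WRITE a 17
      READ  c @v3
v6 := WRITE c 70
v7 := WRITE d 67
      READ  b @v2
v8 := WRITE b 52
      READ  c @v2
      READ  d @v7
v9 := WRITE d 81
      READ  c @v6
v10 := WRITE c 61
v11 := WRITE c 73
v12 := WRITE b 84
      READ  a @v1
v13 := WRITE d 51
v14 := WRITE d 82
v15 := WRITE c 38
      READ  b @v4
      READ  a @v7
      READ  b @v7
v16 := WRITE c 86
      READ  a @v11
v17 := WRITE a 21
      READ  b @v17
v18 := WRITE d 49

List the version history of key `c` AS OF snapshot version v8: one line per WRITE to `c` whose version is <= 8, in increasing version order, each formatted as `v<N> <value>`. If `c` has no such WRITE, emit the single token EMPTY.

Answer: v2 21
v3 70
v6 70

Derivation:
Scan writes for key=c with version <= 8:
  v1 WRITE a 72 -> skip
  v2 WRITE c 21 -> keep
  v3 WRITE c 70 -> keep
  v4 WRITE a 87 -> skip
  v5 WRITE a 17 -> skip
  v6 WRITE c 70 -> keep
  v7 WRITE d 67 -> skip
  v8 WRITE b 52 -> skip
  v9 WRITE d 81 -> skip
  v10 WRITE c 61 -> drop (> snap)
  v11 WRITE c 73 -> drop (> snap)
  v12 WRITE b 84 -> skip
  v13 WRITE d 51 -> skip
  v14 WRITE d 82 -> skip
  v15 WRITE c 38 -> drop (> snap)
  v16 WRITE c 86 -> drop (> snap)
  v17 WRITE a 21 -> skip
  v18 WRITE d 49 -> skip
Collected: [(2, 21), (3, 70), (6, 70)]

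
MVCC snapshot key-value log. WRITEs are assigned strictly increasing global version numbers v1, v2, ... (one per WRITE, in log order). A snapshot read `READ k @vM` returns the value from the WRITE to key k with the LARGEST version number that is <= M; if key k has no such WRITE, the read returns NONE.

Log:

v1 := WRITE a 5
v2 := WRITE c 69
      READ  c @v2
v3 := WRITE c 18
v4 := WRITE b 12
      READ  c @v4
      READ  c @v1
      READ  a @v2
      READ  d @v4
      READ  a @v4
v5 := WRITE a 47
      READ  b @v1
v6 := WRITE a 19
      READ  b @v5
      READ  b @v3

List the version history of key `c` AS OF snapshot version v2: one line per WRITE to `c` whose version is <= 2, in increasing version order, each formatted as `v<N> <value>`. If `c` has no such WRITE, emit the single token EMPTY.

Scan writes for key=c with version <= 2:
  v1 WRITE a 5 -> skip
  v2 WRITE c 69 -> keep
  v3 WRITE c 18 -> drop (> snap)
  v4 WRITE b 12 -> skip
  v5 WRITE a 47 -> skip
  v6 WRITE a 19 -> skip
Collected: [(2, 69)]

Answer: v2 69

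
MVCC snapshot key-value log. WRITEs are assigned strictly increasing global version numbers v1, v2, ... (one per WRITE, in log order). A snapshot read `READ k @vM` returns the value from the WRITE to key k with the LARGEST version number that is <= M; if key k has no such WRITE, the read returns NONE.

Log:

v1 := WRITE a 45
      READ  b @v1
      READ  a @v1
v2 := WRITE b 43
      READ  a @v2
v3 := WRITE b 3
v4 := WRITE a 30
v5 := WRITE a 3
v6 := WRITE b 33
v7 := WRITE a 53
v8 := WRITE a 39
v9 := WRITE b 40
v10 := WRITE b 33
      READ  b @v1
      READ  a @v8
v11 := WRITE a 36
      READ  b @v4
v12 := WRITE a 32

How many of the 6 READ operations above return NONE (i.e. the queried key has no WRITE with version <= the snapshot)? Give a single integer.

v1: WRITE a=45  (a history now [(1, 45)])
READ b @v1: history=[] -> no version <= 1 -> NONE
READ a @v1: history=[(1, 45)] -> pick v1 -> 45
v2: WRITE b=43  (b history now [(2, 43)])
READ a @v2: history=[(1, 45)] -> pick v1 -> 45
v3: WRITE b=3  (b history now [(2, 43), (3, 3)])
v4: WRITE a=30  (a history now [(1, 45), (4, 30)])
v5: WRITE a=3  (a history now [(1, 45), (4, 30), (5, 3)])
v6: WRITE b=33  (b history now [(2, 43), (3, 3), (6, 33)])
v7: WRITE a=53  (a history now [(1, 45), (4, 30), (5, 3), (7, 53)])
v8: WRITE a=39  (a history now [(1, 45), (4, 30), (5, 3), (7, 53), (8, 39)])
v9: WRITE b=40  (b history now [(2, 43), (3, 3), (6, 33), (9, 40)])
v10: WRITE b=33  (b history now [(2, 43), (3, 3), (6, 33), (9, 40), (10, 33)])
READ b @v1: history=[(2, 43), (3, 3), (6, 33), (9, 40), (10, 33)] -> no version <= 1 -> NONE
READ a @v8: history=[(1, 45), (4, 30), (5, 3), (7, 53), (8, 39)] -> pick v8 -> 39
v11: WRITE a=36  (a history now [(1, 45), (4, 30), (5, 3), (7, 53), (8, 39), (11, 36)])
READ b @v4: history=[(2, 43), (3, 3), (6, 33), (9, 40), (10, 33)] -> pick v3 -> 3
v12: WRITE a=32  (a history now [(1, 45), (4, 30), (5, 3), (7, 53), (8, 39), (11, 36), (12, 32)])
Read results in order: ['NONE', '45', '45', 'NONE', '39', '3']
NONE count = 2

Answer: 2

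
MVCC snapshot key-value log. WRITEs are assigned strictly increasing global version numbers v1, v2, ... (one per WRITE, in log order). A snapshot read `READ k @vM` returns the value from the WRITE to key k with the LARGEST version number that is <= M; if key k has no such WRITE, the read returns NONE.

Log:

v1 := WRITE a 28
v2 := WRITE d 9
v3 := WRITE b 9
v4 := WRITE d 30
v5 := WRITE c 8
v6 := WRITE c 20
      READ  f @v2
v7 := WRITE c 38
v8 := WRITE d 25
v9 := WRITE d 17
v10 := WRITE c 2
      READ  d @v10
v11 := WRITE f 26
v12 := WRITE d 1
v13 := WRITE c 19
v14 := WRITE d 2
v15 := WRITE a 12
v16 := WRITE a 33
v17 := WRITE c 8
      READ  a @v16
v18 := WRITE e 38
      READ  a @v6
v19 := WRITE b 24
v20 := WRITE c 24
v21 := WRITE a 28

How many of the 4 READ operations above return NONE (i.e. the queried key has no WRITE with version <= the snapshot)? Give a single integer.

Answer: 1

Derivation:
v1: WRITE a=28  (a history now [(1, 28)])
v2: WRITE d=9  (d history now [(2, 9)])
v3: WRITE b=9  (b history now [(3, 9)])
v4: WRITE d=30  (d history now [(2, 9), (4, 30)])
v5: WRITE c=8  (c history now [(5, 8)])
v6: WRITE c=20  (c history now [(5, 8), (6, 20)])
READ f @v2: history=[] -> no version <= 2 -> NONE
v7: WRITE c=38  (c history now [(5, 8), (6, 20), (7, 38)])
v8: WRITE d=25  (d history now [(2, 9), (4, 30), (8, 25)])
v9: WRITE d=17  (d history now [(2, 9), (4, 30), (8, 25), (9, 17)])
v10: WRITE c=2  (c history now [(5, 8), (6, 20), (7, 38), (10, 2)])
READ d @v10: history=[(2, 9), (4, 30), (8, 25), (9, 17)] -> pick v9 -> 17
v11: WRITE f=26  (f history now [(11, 26)])
v12: WRITE d=1  (d history now [(2, 9), (4, 30), (8, 25), (9, 17), (12, 1)])
v13: WRITE c=19  (c history now [(5, 8), (6, 20), (7, 38), (10, 2), (13, 19)])
v14: WRITE d=2  (d history now [(2, 9), (4, 30), (8, 25), (9, 17), (12, 1), (14, 2)])
v15: WRITE a=12  (a history now [(1, 28), (15, 12)])
v16: WRITE a=33  (a history now [(1, 28), (15, 12), (16, 33)])
v17: WRITE c=8  (c history now [(5, 8), (6, 20), (7, 38), (10, 2), (13, 19), (17, 8)])
READ a @v16: history=[(1, 28), (15, 12), (16, 33)] -> pick v16 -> 33
v18: WRITE e=38  (e history now [(18, 38)])
READ a @v6: history=[(1, 28), (15, 12), (16, 33)] -> pick v1 -> 28
v19: WRITE b=24  (b history now [(3, 9), (19, 24)])
v20: WRITE c=24  (c history now [(5, 8), (6, 20), (7, 38), (10, 2), (13, 19), (17, 8), (20, 24)])
v21: WRITE a=28  (a history now [(1, 28), (15, 12), (16, 33), (21, 28)])
Read results in order: ['NONE', '17', '33', '28']
NONE count = 1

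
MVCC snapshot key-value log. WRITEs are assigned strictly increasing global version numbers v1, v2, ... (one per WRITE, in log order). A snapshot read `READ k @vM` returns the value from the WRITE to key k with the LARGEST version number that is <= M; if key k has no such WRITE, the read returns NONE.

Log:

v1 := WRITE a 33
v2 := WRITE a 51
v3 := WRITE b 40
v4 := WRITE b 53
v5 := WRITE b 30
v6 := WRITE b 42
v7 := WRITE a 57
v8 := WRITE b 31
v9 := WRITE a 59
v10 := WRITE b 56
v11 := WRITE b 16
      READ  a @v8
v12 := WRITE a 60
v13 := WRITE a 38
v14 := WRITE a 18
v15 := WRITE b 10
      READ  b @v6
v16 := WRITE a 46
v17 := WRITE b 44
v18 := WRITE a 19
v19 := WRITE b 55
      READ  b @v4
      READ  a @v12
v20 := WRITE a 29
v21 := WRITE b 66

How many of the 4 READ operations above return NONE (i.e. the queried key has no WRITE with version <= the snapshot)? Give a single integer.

v1: WRITE a=33  (a history now [(1, 33)])
v2: WRITE a=51  (a history now [(1, 33), (2, 51)])
v3: WRITE b=40  (b history now [(3, 40)])
v4: WRITE b=53  (b history now [(3, 40), (4, 53)])
v5: WRITE b=30  (b history now [(3, 40), (4, 53), (5, 30)])
v6: WRITE b=42  (b history now [(3, 40), (4, 53), (5, 30), (6, 42)])
v7: WRITE a=57  (a history now [(1, 33), (2, 51), (7, 57)])
v8: WRITE b=31  (b history now [(3, 40), (4, 53), (5, 30), (6, 42), (8, 31)])
v9: WRITE a=59  (a history now [(1, 33), (2, 51), (7, 57), (9, 59)])
v10: WRITE b=56  (b history now [(3, 40), (4, 53), (5, 30), (6, 42), (8, 31), (10, 56)])
v11: WRITE b=16  (b history now [(3, 40), (4, 53), (5, 30), (6, 42), (8, 31), (10, 56), (11, 16)])
READ a @v8: history=[(1, 33), (2, 51), (7, 57), (9, 59)] -> pick v7 -> 57
v12: WRITE a=60  (a history now [(1, 33), (2, 51), (7, 57), (9, 59), (12, 60)])
v13: WRITE a=38  (a history now [(1, 33), (2, 51), (7, 57), (9, 59), (12, 60), (13, 38)])
v14: WRITE a=18  (a history now [(1, 33), (2, 51), (7, 57), (9, 59), (12, 60), (13, 38), (14, 18)])
v15: WRITE b=10  (b history now [(3, 40), (4, 53), (5, 30), (6, 42), (8, 31), (10, 56), (11, 16), (15, 10)])
READ b @v6: history=[(3, 40), (4, 53), (5, 30), (6, 42), (8, 31), (10, 56), (11, 16), (15, 10)] -> pick v6 -> 42
v16: WRITE a=46  (a history now [(1, 33), (2, 51), (7, 57), (9, 59), (12, 60), (13, 38), (14, 18), (16, 46)])
v17: WRITE b=44  (b history now [(3, 40), (4, 53), (5, 30), (6, 42), (8, 31), (10, 56), (11, 16), (15, 10), (17, 44)])
v18: WRITE a=19  (a history now [(1, 33), (2, 51), (7, 57), (9, 59), (12, 60), (13, 38), (14, 18), (16, 46), (18, 19)])
v19: WRITE b=55  (b history now [(3, 40), (4, 53), (5, 30), (6, 42), (8, 31), (10, 56), (11, 16), (15, 10), (17, 44), (19, 55)])
READ b @v4: history=[(3, 40), (4, 53), (5, 30), (6, 42), (8, 31), (10, 56), (11, 16), (15, 10), (17, 44), (19, 55)] -> pick v4 -> 53
READ a @v12: history=[(1, 33), (2, 51), (7, 57), (9, 59), (12, 60), (13, 38), (14, 18), (16, 46), (18, 19)] -> pick v12 -> 60
v20: WRITE a=29  (a history now [(1, 33), (2, 51), (7, 57), (9, 59), (12, 60), (13, 38), (14, 18), (16, 46), (18, 19), (20, 29)])
v21: WRITE b=66  (b history now [(3, 40), (4, 53), (5, 30), (6, 42), (8, 31), (10, 56), (11, 16), (15, 10), (17, 44), (19, 55), (21, 66)])
Read results in order: ['57', '42', '53', '60']
NONE count = 0

Answer: 0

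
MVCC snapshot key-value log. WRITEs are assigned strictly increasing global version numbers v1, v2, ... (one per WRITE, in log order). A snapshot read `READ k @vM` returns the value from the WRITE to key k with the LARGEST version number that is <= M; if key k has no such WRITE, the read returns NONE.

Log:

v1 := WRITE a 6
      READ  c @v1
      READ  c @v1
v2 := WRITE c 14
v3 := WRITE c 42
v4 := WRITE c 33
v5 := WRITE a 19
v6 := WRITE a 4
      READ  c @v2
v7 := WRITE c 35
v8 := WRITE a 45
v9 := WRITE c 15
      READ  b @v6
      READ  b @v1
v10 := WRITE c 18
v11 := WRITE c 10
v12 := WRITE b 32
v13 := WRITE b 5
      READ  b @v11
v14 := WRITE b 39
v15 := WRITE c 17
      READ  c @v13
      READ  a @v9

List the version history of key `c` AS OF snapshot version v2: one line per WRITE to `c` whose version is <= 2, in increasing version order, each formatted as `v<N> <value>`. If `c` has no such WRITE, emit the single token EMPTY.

Scan writes for key=c with version <= 2:
  v1 WRITE a 6 -> skip
  v2 WRITE c 14 -> keep
  v3 WRITE c 42 -> drop (> snap)
  v4 WRITE c 33 -> drop (> snap)
  v5 WRITE a 19 -> skip
  v6 WRITE a 4 -> skip
  v7 WRITE c 35 -> drop (> snap)
  v8 WRITE a 45 -> skip
  v9 WRITE c 15 -> drop (> snap)
  v10 WRITE c 18 -> drop (> snap)
  v11 WRITE c 10 -> drop (> snap)
  v12 WRITE b 32 -> skip
  v13 WRITE b 5 -> skip
  v14 WRITE b 39 -> skip
  v15 WRITE c 17 -> drop (> snap)
Collected: [(2, 14)]

Answer: v2 14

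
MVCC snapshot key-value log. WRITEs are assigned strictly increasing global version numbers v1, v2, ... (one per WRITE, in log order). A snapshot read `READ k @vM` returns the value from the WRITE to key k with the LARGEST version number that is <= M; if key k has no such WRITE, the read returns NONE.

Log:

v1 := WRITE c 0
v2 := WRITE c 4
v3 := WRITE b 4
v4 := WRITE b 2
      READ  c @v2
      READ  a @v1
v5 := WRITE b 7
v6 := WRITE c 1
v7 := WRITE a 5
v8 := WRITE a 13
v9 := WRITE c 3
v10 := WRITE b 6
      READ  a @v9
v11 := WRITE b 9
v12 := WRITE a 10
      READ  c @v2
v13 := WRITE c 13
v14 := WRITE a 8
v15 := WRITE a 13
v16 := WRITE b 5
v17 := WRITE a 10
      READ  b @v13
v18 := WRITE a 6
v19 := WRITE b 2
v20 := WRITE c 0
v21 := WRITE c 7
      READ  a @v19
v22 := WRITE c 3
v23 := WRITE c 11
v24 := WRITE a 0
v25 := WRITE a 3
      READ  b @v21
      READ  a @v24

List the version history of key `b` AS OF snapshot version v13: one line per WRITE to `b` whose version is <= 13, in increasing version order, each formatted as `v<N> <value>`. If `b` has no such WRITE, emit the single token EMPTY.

Scan writes for key=b with version <= 13:
  v1 WRITE c 0 -> skip
  v2 WRITE c 4 -> skip
  v3 WRITE b 4 -> keep
  v4 WRITE b 2 -> keep
  v5 WRITE b 7 -> keep
  v6 WRITE c 1 -> skip
  v7 WRITE a 5 -> skip
  v8 WRITE a 13 -> skip
  v9 WRITE c 3 -> skip
  v10 WRITE b 6 -> keep
  v11 WRITE b 9 -> keep
  v12 WRITE a 10 -> skip
  v13 WRITE c 13 -> skip
  v14 WRITE a 8 -> skip
  v15 WRITE a 13 -> skip
  v16 WRITE b 5 -> drop (> snap)
  v17 WRITE a 10 -> skip
  v18 WRITE a 6 -> skip
  v19 WRITE b 2 -> drop (> snap)
  v20 WRITE c 0 -> skip
  v21 WRITE c 7 -> skip
  v22 WRITE c 3 -> skip
  v23 WRITE c 11 -> skip
  v24 WRITE a 0 -> skip
  v25 WRITE a 3 -> skip
Collected: [(3, 4), (4, 2), (5, 7), (10, 6), (11, 9)]

Answer: v3 4
v4 2
v5 7
v10 6
v11 9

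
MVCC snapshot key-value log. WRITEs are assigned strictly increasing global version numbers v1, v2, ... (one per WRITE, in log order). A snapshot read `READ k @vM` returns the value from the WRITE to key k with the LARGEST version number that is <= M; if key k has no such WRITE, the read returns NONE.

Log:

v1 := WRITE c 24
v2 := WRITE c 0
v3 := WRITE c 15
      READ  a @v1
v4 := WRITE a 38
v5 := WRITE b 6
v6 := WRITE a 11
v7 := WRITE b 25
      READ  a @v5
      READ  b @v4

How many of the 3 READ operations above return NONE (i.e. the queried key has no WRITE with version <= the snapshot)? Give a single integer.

v1: WRITE c=24  (c history now [(1, 24)])
v2: WRITE c=0  (c history now [(1, 24), (2, 0)])
v3: WRITE c=15  (c history now [(1, 24), (2, 0), (3, 15)])
READ a @v1: history=[] -> no version <= 1 -> NONE
v4: WRITE a=38  (a history now [(4, 38)])
v5: WRITE b=6  (b history now [(5, 6)])
v6: WRITE a=11  (a history now [(4, 38), (6, 11)])
v7: WRITE b=25  (b history now [(5, 6), (7, 25)])
READ a @v5: history=[(4, 38), (6, 11)] -> pick v4 -> 38
READ b @v4: history=[(5, 6), (7, 25)] -> no version <= 4 -> NONE
Read results in order: ['NONE', '38', 'NONE']
NONE count = 2

Answer: 2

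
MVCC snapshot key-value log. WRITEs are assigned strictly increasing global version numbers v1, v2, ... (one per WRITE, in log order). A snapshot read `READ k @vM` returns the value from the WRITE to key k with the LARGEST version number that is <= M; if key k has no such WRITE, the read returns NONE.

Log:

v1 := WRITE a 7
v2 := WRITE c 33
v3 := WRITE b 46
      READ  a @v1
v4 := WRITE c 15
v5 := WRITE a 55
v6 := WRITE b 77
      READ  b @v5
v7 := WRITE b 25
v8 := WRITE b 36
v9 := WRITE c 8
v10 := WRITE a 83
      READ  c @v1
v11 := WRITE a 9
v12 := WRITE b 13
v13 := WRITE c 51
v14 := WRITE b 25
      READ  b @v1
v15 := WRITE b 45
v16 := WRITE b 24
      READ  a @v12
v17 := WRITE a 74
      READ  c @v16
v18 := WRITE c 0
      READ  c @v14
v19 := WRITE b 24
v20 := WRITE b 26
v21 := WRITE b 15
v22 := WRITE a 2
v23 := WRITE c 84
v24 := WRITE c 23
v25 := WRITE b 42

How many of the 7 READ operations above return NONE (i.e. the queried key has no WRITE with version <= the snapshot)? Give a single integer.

Answer: 2

Derivation:
v1: WRITE a=7  (a history now [(1, 7)])
v2: WRITE c=33  (c history now [(2, 33)])
v3: WRITE b=46  (b history now [(3, 46)])
READ a @v1: history=[(1, 7)] -> pick v1 -> 7
v4: WRITE c=15  (c history now [(2, 33), (4, 15)])
v5: WRITE a=55  (a history now [(1, 7), (5, 55)])
v6: WRITE b=77  (b history now [(3, 46), (6, 77)])
READ b @v5: history=[(3, 46), (6, 77)] -> pick v3 -> 46
v7: WRITE b=25  (b history now [(3, 46), (6, 77), (7, 25)])
v8: WRITE b=36  (b history now [(3, 46), (6, 77), (7, 25), (8, 36)])
v9: WRITE c=8  (c history now [(2, 33), (4, 15), (9, 8)])
v10: WRITE a=83  (a history now [(1, 7), (5, 55), (10, 83)])
READ c @v1: history=[(2, 33), (4, 15), (9, 8)] -> no version <= 1 -> NONE
v11: WRITE a=9  (a history now [(1, 7), (5, 55), (10, 83), (11, 9)])
v12: WRITE b=13  (b history now [(3, 46), (6, 77), (7, 25), (8, 36), (12, 13)])
v13: WRITE c=51  (c history now [(2, 33), (4, 15), (9, 8), (13, 51)])
v14: WRITE b=25  (b history now [(3, 46), (6, 77), (7, 25), (8, 36), (12, 13), (14, 25)])
READ b @v1: history=[(3, 46), (6, 77), (7, 25), (8, 36), (12, 13), (14, 25)] -> no version <= 1 -> NONE
v15: WRITE b=45  (b history now [(3, 46), (6, 77), (7, 25), (8, 36), (12, 13), (14, 25), (15, 45)])
v16: WRITE b=24  (b history now [(3, 46), (6, 77), (7, 25), (8, 36), (12, 13), (14, 25), (15, 45), (16, 24)])
READ a @v12: history=[(1, 7), (5, 55), (10, 83), (11, 9)] -> pick v11 -> 9
v17: WRITE a=74  (a history now [(1, 7), (5, 55), (10, 83), (11, 9), (17, 74)])
READ c @v16: history=[(2, 33), (4, 15), (9, 8), (13, 51)] -> pick v13 -> 51
v18: WRITE c=0  (c history now [(2, 33), (4, 15), (9, 8), (13, 51), (18, 0)])
READ c @v14: history=[(2, 33), (4, 15), (9, 8), (13, 51), (18, 0)] -> pick v13 -> 51
v19: WRITE b=24  (b history now [(3, 46), (6, 77), (7, 25), (8, 36), (12, 13), (14, 25), (15, 45), (16, 24), (19, 24)])
v20: WRITE b=26  (b history now [(3, 46), (6, 77), (7, 25), (8, 36), (12, 13), (14, 25), (15, 45), (16, 24), (19, 24), (20, 26)])
v21: WRITE b=15  (b history now [(3, 46), (6, 77), (7, 25), (8, 36), (12, 13), (14, 25), (15, 45), (16, 24), (19, 24), (20, 26), (21, 15)])
v22: WRITE a=2  (a history now [(1, 7), (5, 55), (10, 83), (11, 9), (17, 74), (22, 2)])
v23: WRITE c=84  (c history now [(2, 33), (4, 15), (9, 8), (13, 51), (18, 0), (23, 84)])
v24: WRITE c=23  (c history now [(2, 33), (4, 15), (9, 8), (13, 51), (18, 0), (23, 84), (24, 23)])
v25: WRITE b=42  (b history now [(3, 46), (6, 77), (7, 25), (8, 36), (12, 13), (14, 25), (15, 45), (16, 24), (19, 24), (20, 26), (21, 15), (25, 42)])
Read results in order: ['7', '46', 'NONE', 'NONE', '9', '51', '51']
NONE count = 2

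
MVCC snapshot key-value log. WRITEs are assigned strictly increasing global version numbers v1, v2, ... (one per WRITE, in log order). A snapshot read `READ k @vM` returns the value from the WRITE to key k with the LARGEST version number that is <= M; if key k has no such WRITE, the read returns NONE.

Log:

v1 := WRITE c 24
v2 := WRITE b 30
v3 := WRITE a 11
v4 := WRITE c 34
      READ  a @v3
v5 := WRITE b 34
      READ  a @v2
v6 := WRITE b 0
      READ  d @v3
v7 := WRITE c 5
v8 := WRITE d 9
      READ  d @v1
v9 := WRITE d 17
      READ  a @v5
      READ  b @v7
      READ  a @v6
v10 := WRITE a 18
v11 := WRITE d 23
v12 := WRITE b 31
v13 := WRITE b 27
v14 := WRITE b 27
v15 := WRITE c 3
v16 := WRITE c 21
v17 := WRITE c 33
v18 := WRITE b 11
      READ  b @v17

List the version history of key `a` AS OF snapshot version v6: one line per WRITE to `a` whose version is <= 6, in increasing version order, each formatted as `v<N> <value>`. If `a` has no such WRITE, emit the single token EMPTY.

Scan writes for key=a with version <= 6:
  v1 WRITE c 24 -> skip
  v2 WRITE b 30 -> skip
  v3 WRITE a 11 -> keep
  v4 WRITE c 34 -> skip
  v5 WRITE b 34 -> skip
  v6 WRITE b 0 -> skip
  v7 WRITE c 5 -> skip
  v8 WRITE d 9 -> skip
  v9 WRITE d 17 -> skip
  v10 WRITE a 18 -> drop (> snap)
  v11 WRITE d 23 -> skip
  v12 WRITE b 31 -> skip
  v13 WRITE b 27 -> skip
  v14 WRITE b 27 -> skip
  v15 WRITE c 3 -> skip
  v16 WRITE c 21 -> skip
  v17 WRITE c 33 -> skip
  v18 WRITE b 11 -> skip
Collected: [(3, 11)]

Answer: v3 11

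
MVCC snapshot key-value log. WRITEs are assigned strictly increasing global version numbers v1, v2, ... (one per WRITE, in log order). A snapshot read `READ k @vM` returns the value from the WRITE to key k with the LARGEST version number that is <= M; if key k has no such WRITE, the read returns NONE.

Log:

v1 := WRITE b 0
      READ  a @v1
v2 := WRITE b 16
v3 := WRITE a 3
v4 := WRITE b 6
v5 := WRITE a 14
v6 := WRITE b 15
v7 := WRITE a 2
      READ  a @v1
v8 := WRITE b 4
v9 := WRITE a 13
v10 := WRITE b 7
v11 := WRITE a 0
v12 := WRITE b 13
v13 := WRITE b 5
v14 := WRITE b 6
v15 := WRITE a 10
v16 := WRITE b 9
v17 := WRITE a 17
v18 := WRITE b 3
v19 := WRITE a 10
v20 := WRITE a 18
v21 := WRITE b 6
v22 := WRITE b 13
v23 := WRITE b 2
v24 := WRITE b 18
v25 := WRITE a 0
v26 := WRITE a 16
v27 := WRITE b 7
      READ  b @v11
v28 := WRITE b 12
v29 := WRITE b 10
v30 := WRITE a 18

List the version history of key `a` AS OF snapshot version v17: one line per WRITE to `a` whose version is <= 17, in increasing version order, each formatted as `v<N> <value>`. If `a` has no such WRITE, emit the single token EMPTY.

Answer: v3 3
v5 14
v7 2
v9 13
v11 0
v15 10
v17 17

Derivation:
Scan writes for key=a with version <= 17:
  v1 WRITE b 0 -> skip
  v2 WRITE b 16 -> skip
  v3 WRITE a 3 -> keep
  v4 WRITE b 6 -> skip
  v5 WRITE a 14 -> keep
  v6 WRITE b 15 -> skip
  v7 WRITE a 2 -> keep
  v8 WRITE b 4 -> skip
  v9 WRITE a 13 -> keep
  v10 WRITE b 7 -> skip
  v11 WRITE a 0 -> keep
  v12 WRITE b 13 -> skip
  v13 WRITE b 5 -> skip
  v14 WRITE b 6 -> skip
  v15 WRITE a 10 -> keep
  v16 WRITE b 9 -> skip
  v17 WRITE a 17 -> keep
  v18 WRITE b 3 -> skip
  v19 WRITE a 10 -> drop (> snap)
  v20 WRITE a 18 -> drop (> snap)
  v21 WRITE b 6 -> skip
  v22 WRITE b 13 -> skip
  v23 WRITE b 2 -> skip
  v24 WRITE b 18 -> skip
  v25 WRITE a 0 -> drop (> snap)
  v26 WRITE a 16 -> drop (> snap)
  v27 WRITE b 7 -> skip
  v28 WRITE b 12 -> skip
  v29 WRITE b 10 -> skip
  v30 WRITE a 18 -> drop (> snap)
Collected: [(3, 3), (5, 14), (7, 2), (9, 13), (11, 0), (15, 10), (17, 17)]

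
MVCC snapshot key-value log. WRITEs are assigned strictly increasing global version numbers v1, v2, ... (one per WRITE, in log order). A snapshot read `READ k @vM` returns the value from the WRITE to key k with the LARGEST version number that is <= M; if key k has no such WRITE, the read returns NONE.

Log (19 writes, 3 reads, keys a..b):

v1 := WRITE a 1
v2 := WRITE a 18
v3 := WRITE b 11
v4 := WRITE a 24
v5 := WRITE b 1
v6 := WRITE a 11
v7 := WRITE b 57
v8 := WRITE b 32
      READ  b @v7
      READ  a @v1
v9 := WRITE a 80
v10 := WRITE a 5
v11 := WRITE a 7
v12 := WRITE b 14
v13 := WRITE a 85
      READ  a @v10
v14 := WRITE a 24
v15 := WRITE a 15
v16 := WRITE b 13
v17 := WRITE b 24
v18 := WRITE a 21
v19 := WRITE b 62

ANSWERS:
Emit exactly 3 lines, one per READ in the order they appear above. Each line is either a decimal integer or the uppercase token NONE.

Answer: 57
1
5

Derivation:
v1: WRITE a=1  (a history now [(1, 1)])
v2: WRITE a=18  (a history now [(1, 1), (2, 18)])
v3: WRITE b=11  (b history now [(3, 11)])
v4: WRITE a=24  (a history now [(1, 1), (2, 18), (4, 24)])
v5: WRITE b=1  (b history now [(3, 11), (5, 1)])
v6: WRITE a=11  (a history now [(1, 1), (2, 18), (4, 24), (6, 11)])
v7: WRITE b=57  (b history now [(3, 11), (5, 1), (7, 57)])
v8: WRITE b=32  (b history now [(3, 11), (5, 1), (7, 57), (8, 32)])
READ b @v7: history=[(3, 11), (5, 1), (7, 57), (8, 32)] -> pick v7 -> 57
READ a @v1: history=[(1, 1), (2, 18), (4, 24), (6, 11)] -> pick v1 -> 1
v9: WRITE a=80  (a history now [(1, 1), (2, 18), (4, 24), (6, 11), (9, 80)])
v10: WRITE a=5  (a history now [(1, 1), (2, 18), (4, 24), (6, 11), (9, 80), (10, 5)])
v11: WRITE a=7  (a history now [(1, 1), (2, 18), (4, 24), (6, 11), (9, 80), (10, 5), (11, 7)])
v12: WRITE b=14  (b history now [(3, 11), (5, 1), (7, 57), (8, 32), (12, 14)])
v13: WRITE a=85  (a history now [(1, 1), (2, 18), (4, 24), (6, 11), (9, 80), (10, 5), (11, 7), (13, 85)])
READ a @v10: history=[(1, 1), (2, 18), (4, 24), (6, 11), (9, 80), (10, 5), (11, 7), (13, 85)] -> pick v10 -> 5
v14: WRITE a=24  (a history now [(1, 1), (2, 18), (4, 24), (6, 11), (9, 80), (10, 5), (11, 7), (13, 85), (14, 24)])
v15: WRITE a=15  (a history now [(1, 1), (2, 18), (4, 24), (6, 11), (9, 80), (10, 5), (11, 7), (13, 85), (14, 24), (15, 15)])
v16: WRITE b=13  (b history now [(3, 11), (5, 1), (7, 57), (8, 32), (12, 14), (16, 13)])
v17: WRITE b=24  (b history now [(3, 11), (5, 1), (7, 57), (8, 32), (12, 14), (16, 13), (17, 24)])
v18: WRITE a=21  (a history now [(1, 1), (2, 18), (4, 24), (6, 11), (9, 80), (10, 5), (11, 7), (13, 85), (14, 24), (15, 15), (18, 21)])
v19: WRITE b=62  (b history now [(3, 11), (5, 1), (7, 57), (8, 32), (12, 14), (16, 13), (17, 24), (19, 62)])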